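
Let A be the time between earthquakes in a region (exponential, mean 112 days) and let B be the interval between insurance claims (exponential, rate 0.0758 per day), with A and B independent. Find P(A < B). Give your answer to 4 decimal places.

λ_1 = 1/112 = 0.00892857, λ_2 = 0.0758.
For independent exponentials, P(A < B) = λ_1/(λ_1+λ_2) = 0.00892857/0.0847286 ≈ 0.1054.

0.1054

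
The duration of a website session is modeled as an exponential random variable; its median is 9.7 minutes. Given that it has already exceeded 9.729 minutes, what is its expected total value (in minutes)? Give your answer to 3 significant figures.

23.7

For an exponential, median = ln(2)/λ, so λ = ln 2 / 9.7 = 0.0714585 per minute.
By memorylessness, E[X | X > 9.729] = 9.729 + 1/λ = 9.729 + 13.9941 = 23.7231 minutes.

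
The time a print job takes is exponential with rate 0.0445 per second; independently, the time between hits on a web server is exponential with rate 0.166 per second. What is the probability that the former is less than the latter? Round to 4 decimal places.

0.2114

λ_1 = 0.0445, λ_2 = 0.166.
For independent exponentials, P(the former < the latter) = λ_1/(λ_1+λ_2) = 0.0445/0.2105 ≈ 0.2114.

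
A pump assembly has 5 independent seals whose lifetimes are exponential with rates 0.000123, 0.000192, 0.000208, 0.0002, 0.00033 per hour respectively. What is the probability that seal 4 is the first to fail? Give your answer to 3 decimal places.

The time to first failure is exponential with rate Σλ = 0.000123 + 0.000192 + 0.000208 + 0.0002 + 0.00033 = 0.001053.
P(seal 4 first) = λ_4/Σλ = 0.0002/0.001053 ≈ 0.190.

0.190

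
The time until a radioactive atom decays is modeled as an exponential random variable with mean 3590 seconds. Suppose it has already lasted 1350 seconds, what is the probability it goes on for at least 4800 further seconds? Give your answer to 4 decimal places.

The rate is λ = 1/3590 = 0.000278552 per second.
The exponential is memoryless, so the remaining time is again Exp(λ): the condition X > 1350 is irrelevant.
P(X > 4800) = e^(−1.337) ≈ 0.2626.

0.2626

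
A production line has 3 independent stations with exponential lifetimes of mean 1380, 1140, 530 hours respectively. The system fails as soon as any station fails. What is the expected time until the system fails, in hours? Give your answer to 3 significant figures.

The first failure time is exponential with rate Σλ_i = 1/1380 + 1/1140 + 1/530 = 0.00348862 per hour.
E[min] = 1/Σλ = 1/0.00348862 = 286.646 hours.

287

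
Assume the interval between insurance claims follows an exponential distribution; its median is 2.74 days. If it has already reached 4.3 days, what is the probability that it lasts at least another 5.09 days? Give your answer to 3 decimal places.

0.276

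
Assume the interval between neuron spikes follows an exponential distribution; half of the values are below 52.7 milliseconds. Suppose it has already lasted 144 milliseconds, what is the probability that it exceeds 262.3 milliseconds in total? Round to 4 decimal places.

For an exponential, median = ln(2)/λ, so λ = ln 2 / 52.7 = 0.0131527 per millisecond.
P(X > s+t | X > s) = e^(−λ(s+t))/e^(−λs) = e^(−λt), independent of s = 144.
P(X > 118.3) = e^(−1.556) ≈ 0.2110.

0.2110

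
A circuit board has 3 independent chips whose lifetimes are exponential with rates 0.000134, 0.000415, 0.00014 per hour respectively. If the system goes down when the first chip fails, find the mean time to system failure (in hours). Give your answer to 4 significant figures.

1451

The time to first failure is exponential with rate Σλ = 0.000134 + 0.000415 + 0.00014 = 0.000689.
E[min] = 1/Σλ = 1/0.000689 = 1451.38 hours.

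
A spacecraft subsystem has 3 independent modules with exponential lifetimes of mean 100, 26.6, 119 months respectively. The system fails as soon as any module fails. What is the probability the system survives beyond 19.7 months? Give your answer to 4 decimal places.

The first failure time is exponential with rate Σλ_i = 1/100 + 1/26.6 + 1/119 = 0.0559973 per month.
P(min > 19.7) = e^(−0.0559973·19.7) = e^(−1.1031) ≈ 0.3318.

0.3318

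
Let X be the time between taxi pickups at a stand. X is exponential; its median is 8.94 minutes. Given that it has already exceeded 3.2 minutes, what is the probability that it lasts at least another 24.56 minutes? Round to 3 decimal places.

For an exponential, median = ln(2)/λ, so λ = ln 2 / 8.94 = 0.0775332 per minute.
P(X > s+t | X > s) = e^(−λ(s+t))/e^(−λs) = e^(−λt), independent of s = 3.2.
P(X > 24.56) = e^(−1.9042) ≈ 0.149.

0.149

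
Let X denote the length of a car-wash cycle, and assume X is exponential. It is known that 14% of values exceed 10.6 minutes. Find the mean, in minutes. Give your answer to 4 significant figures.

5.391

e^(−λ·10.6) = 0.14 ⇒ λ = −ln(0.14)/10.6 = 0.185482.
Mean = 1/λ = 5.39135 minutes.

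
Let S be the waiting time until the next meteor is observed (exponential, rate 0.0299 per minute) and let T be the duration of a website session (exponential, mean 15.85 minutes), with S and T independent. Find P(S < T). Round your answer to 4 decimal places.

λ_1 = 0.0299, λ_2 = 1/15.85 = 0.0630915.
For independent exponentials, P(S < T) = λ_1/(λ_1+λ_2) = 0.0299/0.0929915 ≈ 0.3215.

0.3215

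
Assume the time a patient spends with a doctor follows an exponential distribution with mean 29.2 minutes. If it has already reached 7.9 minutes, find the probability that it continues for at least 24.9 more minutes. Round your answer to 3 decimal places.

0.426

The rate is λ = 1/29.2 = 0.0342466 per minute.
P(X > s+t | X > s) = e^(−λ(s+t))/e^(−λs) = e^(−λt), independent of s = 7.9.
P(X > 24.9) = e^(−0.85274) ≈ 0.426.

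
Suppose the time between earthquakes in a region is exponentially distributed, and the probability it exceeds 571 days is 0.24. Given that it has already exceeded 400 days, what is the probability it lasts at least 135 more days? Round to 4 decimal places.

From e^(−λ·571) = 0.24, λ = −ln(0.24)/571 = 0.00249933.
Memoryless: P(X > 400+135 | X > 400) = P(X > 135) = e^(−0.00249933·135) ≈ 0.7136.

0.7136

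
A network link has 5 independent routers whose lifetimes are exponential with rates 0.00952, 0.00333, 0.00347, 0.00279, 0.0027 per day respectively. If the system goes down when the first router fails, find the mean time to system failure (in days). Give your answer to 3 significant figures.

45.9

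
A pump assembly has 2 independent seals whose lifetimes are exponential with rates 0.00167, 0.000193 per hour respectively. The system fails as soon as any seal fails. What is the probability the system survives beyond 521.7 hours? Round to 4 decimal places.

0.3784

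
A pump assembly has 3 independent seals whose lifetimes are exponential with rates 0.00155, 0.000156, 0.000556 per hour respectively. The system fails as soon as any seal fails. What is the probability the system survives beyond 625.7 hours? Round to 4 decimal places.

The time to first failure is exponential with rate Σλ = 0.00155 + 0.000156 + 0.000556 = 0.002262.
P(min > 625.7) = e^(−0.002262·625.7) = e^(−1.4153) ≈ 0.2428.

0.2428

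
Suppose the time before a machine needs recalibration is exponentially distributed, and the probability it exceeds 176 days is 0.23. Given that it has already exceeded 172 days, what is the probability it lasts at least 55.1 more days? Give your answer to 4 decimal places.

0.6312

From e^(−λ·176) = 0.23, λ = −ln(0.23)/176 = 0.00835043.
Memoryless: P(X > 172+55.1 | X > 172) = P(X > 55.1) = e^(−0.00835043·55.1) ≈ 0.6312.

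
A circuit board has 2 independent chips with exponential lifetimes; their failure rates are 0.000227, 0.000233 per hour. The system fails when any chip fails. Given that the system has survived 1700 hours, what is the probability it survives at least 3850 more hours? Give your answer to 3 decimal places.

Time to first failure ~ Exp(Σλ) with Σλ = 0.00046.
By memorylessness, P(T > 1700+3850 | T > 1700) = P(T > 3850) = e^(−0.00046·3850) ≈ 0.170.

0.170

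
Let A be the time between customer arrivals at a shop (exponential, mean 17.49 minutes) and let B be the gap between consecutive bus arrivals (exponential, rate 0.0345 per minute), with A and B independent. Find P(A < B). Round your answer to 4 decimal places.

λ_1 = 1/17.49 = 0.0571755, λ_2 = 0.0345.
For independent exponentials, P(A < B) = λ_1/(λ_1+λ_2) = 0.0571755/0.0916755 ≈ 0.6237.

0.6237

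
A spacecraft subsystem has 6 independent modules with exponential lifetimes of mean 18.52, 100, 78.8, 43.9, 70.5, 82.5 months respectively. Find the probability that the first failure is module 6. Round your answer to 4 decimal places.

0.0964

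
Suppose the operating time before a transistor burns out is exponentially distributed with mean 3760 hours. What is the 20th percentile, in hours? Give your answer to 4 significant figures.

839.0

The rate is λ = 1/3760 = 0.000265957 per hour.
Set 1 − e^(−λt) = 0.2, so t = −ln(0.8)/λ = 0.22314/0.000265957 ≈ 839.02 hours.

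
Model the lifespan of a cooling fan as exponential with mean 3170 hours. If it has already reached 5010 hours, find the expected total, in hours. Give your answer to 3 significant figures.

8180

The rate is λ = 1/3170 = 0.000315457 per hour.
By memorylessness, E[X | X > 5010] = 5010 + 1/λ = 5010 + 3170 = 8180 hours.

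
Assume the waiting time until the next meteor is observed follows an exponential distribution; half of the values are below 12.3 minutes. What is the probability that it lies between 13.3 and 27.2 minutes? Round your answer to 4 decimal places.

0.2567

For an exponential, median = ln(2)/λ, so λ = ln 2 / 12.3 = 0.0563534 per minute.
P(13.3 < X < 27.2) = e^(−λ·13.3) − e^(−λ·27.2) = 0.47260 − 0.21593 ≈ 0.2567.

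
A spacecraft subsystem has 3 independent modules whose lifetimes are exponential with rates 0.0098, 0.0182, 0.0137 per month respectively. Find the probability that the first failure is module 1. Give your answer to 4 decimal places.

The time to first failure is exponential with rate Σλ = 0.0098 + 0.0182 + 0.0137 = 0.0417.
P(module 1 first) = λ_1/Σλ = 0.0098/0.0417 ≈ 0.2350.

0.2350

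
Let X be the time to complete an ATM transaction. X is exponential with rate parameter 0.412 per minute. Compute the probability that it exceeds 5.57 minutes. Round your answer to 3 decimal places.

0.101

P(X > 5.57) = e^(−λ·5.57) = e^(−2.2948) ≈ 0.101.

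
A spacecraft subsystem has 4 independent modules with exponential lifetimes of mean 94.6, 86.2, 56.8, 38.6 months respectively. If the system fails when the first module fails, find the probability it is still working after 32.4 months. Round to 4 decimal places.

The first failure time is exponential with rate Σλ_i = 1/94.6 + 1/86.2 + 1/56.8 + 1/38.6 = 0.0656841 per month.
P(min > 32.4) = e^(−0.0656841·32.4) = e^(−2.1282) ≈ 0.1191.

0.1191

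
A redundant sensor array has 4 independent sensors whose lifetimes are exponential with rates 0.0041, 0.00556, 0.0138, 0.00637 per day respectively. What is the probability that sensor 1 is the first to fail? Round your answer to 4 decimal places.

0.1374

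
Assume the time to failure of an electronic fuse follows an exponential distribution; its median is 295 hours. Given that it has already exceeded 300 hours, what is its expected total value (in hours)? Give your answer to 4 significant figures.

725.6

For an exponential, median = ln(2)/λ, so λ = ln 2 / 295 = 0.00234965 per hour.
By memorylessness, E[X | X > 300] = 300 + 1/λ = 300 + 425.595 = 725.595 hours.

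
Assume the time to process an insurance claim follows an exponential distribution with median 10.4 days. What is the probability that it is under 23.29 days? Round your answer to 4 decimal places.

0.7882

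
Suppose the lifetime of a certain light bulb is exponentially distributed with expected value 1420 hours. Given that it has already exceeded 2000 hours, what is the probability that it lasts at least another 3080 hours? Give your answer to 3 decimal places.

The rate is λ = 1/1420 = 0.000704225 per hour.
The exponential is memoryless, so the remaining time is again Exp(λ): the condition X > 2000 is irrelevant.
P(X > 3080) = e^(−2.169) ≈ 0.114.

0.114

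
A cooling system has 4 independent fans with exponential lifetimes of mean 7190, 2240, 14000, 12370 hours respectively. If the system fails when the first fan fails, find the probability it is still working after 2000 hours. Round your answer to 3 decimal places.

0.229

The first failure time is exponential with rate Σλ_i = 1/7190 + 1/2240 + 1/14000 + 1/12370 = 0.00073778 per hour.
P(min > 2000) = e^(−0.00073778·2000) = e^(−1.4756) ≈ 0.229.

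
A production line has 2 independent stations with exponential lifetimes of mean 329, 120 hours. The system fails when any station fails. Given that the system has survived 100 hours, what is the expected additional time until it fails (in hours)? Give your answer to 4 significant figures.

87.93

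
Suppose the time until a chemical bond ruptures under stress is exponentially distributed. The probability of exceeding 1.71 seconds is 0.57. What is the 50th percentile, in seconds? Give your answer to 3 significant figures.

2.11

e^(−λ·1.71) = 0.57 ⇒ λ = −ln(0.57)/1.71 = 0.328725.
50th percentile: 1 − e^(−λt) = 0.5, t = −ln(0.5)/λ = 2.1086 seconds.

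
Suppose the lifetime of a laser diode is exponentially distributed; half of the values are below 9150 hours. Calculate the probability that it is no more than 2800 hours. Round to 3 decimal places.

For an exponential, median = ln(2)/λ, so λ = ln 2 / 9150 = 0.0000757538 per hour.
P(X ≤ 2800) = 1 − e^(−λ·2800) = 1 − e^(−0.21211) ≈ 0.191.

0.191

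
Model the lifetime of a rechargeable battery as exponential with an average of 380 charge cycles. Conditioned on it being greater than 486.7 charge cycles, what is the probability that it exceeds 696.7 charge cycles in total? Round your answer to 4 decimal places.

0.5754

The rate is λ = 1/380 = 0.00263158 per charge cycle.
The exponential is memoryless, so the remaining time is again Exp(λ): the condition X > 486.7 is irrelevant.
P(X > 210) = e^(−0.55263) ≈ 0.5754.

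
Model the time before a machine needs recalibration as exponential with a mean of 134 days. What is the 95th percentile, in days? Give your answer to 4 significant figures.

The rate is λ = 1/134 = 0.00746269 per day.
Set 1 − e^(−λt) = 0.95, so t = −ln(0.05)/λ = 2.9957/0.00746269 ≈ 401.428 days.

401.4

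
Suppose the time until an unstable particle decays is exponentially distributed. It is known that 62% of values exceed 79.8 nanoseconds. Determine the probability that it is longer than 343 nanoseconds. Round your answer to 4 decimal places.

0.1281

e^(−λ·79.8) = 0.62 ⇒ λ = −ln(0.62)/79.8 = 0.00599042.
P(X > 343) = e^(−0.00599042·343) = e^(−2.0547) ≈ 0.1281.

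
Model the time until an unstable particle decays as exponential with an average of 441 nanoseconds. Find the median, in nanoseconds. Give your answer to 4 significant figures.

The rate is λ = 1/441 = 0.00226757 per nanosecond.
Set 1 − e^(−λt) = 0.5, so t = −ln(0.5)/λ = 0.69315/0.00226757 ≈ 305.678 nanoseconds.

305.7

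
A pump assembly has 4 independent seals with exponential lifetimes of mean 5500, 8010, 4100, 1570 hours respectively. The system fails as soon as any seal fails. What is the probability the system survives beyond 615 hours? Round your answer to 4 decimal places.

0.4818

The first failure time is exponential with rate Σλ_i = 1/5500 + 1/8010 + 1/4100 + 1/1570 = 0.00118751 per hour.
P(min > 615) = e^(−0.00118751·615) = e^(−0.73032) ≈ 0.4818.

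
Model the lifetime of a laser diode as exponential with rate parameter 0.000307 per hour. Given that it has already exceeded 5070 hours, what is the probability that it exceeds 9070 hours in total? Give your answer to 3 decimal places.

0.293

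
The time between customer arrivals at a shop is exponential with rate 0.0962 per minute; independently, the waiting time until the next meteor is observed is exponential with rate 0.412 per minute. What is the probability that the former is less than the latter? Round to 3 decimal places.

λ_1 = 0.0962, λ_2 = 0.412.
For independent exponentials, P(the former < the latter) = λ_1/(λ_1+λ_2) = 0.0962/0.5082 ≈ 0.189.

0.189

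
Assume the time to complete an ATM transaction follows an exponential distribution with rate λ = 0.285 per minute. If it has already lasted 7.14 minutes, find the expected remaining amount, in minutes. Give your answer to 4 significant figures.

By memorylessness, the remaining amount past any threshold is again Exp(λ) with mean 1/λ = 3.50877 minutes.

3.509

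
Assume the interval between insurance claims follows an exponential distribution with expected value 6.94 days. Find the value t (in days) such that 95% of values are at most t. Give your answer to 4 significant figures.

20.79

The rate is λ = 1/6.94 = 0.144092 per day.
Set 1 − e^(−λt) = 0.95, so t = −ln(0.05)/λ = 2.9957/0.144092 ≈ 20.7904 days.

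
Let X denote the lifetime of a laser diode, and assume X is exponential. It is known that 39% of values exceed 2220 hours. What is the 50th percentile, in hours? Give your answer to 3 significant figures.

1630

e^(−λ·2220) = 0.39 ⇒ λ = −ln(0.39)/2220 = 0.000424148.
50th percentile: 1 − e^(−λt) = 0.5, t = −ln(0.5)/λ = 1634.21 hours.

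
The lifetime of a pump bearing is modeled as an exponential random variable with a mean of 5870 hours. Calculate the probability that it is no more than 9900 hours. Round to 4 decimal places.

0.8148

The rate is λ = 1/5870 = 0.000170358 per hour.
P(X ≤ 9900) = 1 − e^(−λ·9900) = 1 − e^(−1.6865) ≈ 0.8148.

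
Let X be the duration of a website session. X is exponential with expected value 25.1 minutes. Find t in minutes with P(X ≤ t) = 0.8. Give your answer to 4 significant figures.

40.40

The rate is λ = 1/25.1 = 0.0398406 per minute.
Set 1 − e^(−λt) = 0.8, so t = −ln(0.2)/λ = 1.6094/0.0398406 ≈ 40.3969 minutes.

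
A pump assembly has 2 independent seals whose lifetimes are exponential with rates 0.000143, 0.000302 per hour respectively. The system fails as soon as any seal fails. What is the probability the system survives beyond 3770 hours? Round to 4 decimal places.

The time to first failure is exponential with rate Σλ = 0.000143 + 0.000302 = 0.000445.
P(min > 3770) = e^(−0.000445·3770) = e^(−1.6777) ≈ 0.1868.

0.1868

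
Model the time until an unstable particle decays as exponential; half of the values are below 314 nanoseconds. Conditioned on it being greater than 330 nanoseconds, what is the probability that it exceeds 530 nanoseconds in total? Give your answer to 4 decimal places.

For an exponential, median = ln(2)/λ, so λ = ln 2 / 314 = 0.00220748 per nanosecond.
P(X > s+t | X > s) = e^(−λ(s+t))/e^(−λs) = e^(−λt), independent of s = 330.
P(X > 200) = e^(−0.4415) ≈ 0.6431.

0.6431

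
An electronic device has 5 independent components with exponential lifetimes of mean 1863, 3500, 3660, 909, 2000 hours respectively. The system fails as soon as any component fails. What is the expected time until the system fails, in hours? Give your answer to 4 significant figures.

The first failure time is exponential with rate Σλ_i = 1/1863 + 1/3500 + 1/3660 + 1/909 + 1/2000 = 0.00269582 per hour.
E[min] = 1/Σλ = 1/0.00269582 = 370.945 hours.

370.9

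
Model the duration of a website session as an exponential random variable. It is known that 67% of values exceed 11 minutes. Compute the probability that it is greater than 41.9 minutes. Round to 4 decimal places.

0.2175

e^(−λ·11) = 0.67 ⇒ λ = −ln(0.67)/11 = 0.0364071.
P(X > 41.9) = e^(−0.0364071·41.9) = e^(−1.5255) ≈ 0.2175.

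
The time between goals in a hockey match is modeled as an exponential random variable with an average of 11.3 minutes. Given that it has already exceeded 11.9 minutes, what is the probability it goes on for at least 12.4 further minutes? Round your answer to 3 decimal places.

The rate is λ = 1/11.3 = 0.0884956 per minute.
By the memoryless property, P(X > 11.9+12.4 | X > 11.9) = P(X > 12.4).
P(X > 12.4) = e^(−1.0973) ≈ 0.334.

0.334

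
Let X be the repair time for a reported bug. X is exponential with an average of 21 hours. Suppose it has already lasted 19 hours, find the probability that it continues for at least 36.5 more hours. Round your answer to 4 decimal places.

0.1759

The rate is λ = 1/21 = 0.047619 per hour.
P(X > s+t | X > s) = e^(−λ(s+t))/e^(−λs) = e^(−λt), independent of s = 19.
P(X > 36.5) = e^(−1.7381) ≈ 0.1759.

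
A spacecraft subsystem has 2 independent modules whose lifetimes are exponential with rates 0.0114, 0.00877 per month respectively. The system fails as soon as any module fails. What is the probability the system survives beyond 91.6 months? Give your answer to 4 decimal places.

0.1576

The time to first failure is exponential with rate Σλ = 0.0114 + 0.00877 = 0.02017.
P(min > 91.6) = e^(−0.02017·91.6) = e^(−1.8476) ≈ 0.1576.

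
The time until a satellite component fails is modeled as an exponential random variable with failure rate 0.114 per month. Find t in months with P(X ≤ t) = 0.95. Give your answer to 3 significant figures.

26.3

Set 1 − e^(−λt) = 0.95, so t = −ln(0.05)/λ = 2.9957/0.114 ≈ 26.2784 months.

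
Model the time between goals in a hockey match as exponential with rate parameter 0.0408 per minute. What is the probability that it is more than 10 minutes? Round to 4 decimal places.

0.6650

P(X > 10) = e^(−λ·10) = e^(−0.408) ≈ 0.6650.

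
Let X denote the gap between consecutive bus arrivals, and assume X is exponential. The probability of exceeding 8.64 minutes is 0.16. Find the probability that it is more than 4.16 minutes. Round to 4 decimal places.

0.4138

e^(−λ·8.64) = 0.16 ⇒ λ = −ln(0.16)/8.64 = 0.212104.
P(X > 4.16) = e^(−0.212104·4.16) = e^(−0.88235) ≈ 0.4138.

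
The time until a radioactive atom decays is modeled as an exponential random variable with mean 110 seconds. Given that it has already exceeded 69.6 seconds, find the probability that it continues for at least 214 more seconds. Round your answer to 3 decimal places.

The rate is λ = 1/110 = 0.00909091 per second.
The exponential is memoryless, so the remaining time is again Exp(λ): the condition X > 69.6 is irrelevant.
P(X > 214) = e^(−1.9455) ≈ 0.143.

0.143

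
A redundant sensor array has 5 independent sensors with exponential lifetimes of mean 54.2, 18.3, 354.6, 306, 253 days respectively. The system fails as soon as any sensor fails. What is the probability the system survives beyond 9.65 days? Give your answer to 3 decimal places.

The first failure time is exponential with rate Σλ_i = 1/54.2 + 1/18.3 + 1/354.6 + 1/306 + 1/253 = 0.0831356 per day.
P(min > 9.65) = e^(−0.0831356·9.65) = e^(−0.80226) ≈ 0.448.

0.448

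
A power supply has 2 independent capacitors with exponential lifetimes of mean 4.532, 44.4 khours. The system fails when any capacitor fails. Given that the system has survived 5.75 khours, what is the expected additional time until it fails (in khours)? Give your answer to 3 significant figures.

4.11

First-failure rate Σλ = 1/4.532 + 1/44.4 = 0.243176.
By memorylessness the expected residual is 1/Σλ = 4.11225 khours, regardless of the 5.75 already elapsed.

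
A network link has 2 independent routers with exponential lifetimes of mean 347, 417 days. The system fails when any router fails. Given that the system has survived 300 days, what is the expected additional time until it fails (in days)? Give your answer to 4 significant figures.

First-failure rate Σλ = 1/347 + 1/417 = 0.00527993.
By memorylessness the expected residual is 1/Σλ = 189.397 days, regardless of the 300 already elapsed.

189.4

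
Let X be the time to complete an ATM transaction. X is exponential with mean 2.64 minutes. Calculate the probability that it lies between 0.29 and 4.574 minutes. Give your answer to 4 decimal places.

The rate is λ = 1/2.64 = 0.378788 per minute.
P(0.29 < X < 4.574) = e^(−λ·0.29) − e^(−λ·4.574) = 0.89597 − 0.17683 ≈ 0.7191.

0.7191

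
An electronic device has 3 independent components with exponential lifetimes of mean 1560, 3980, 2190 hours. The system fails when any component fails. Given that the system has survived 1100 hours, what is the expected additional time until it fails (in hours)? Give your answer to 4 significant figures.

741.3

First-failure rate Σλ = 1/1560 + 1/3980 + 1/2190 = 0.0013489.
By memorylessness the expected residual is 1/Σλ = 741.343 hours, regardless of the 1100 already elapsed.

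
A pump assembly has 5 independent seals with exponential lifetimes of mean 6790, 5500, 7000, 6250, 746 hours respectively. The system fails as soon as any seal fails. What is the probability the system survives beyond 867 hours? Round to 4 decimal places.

0.1808

The first failure time is exponential with rate Σλ_i = 1/6790 + 1/5500 + 1/7000 + 1/6250 + 1/746 = 0.00197243 per hour.
P(min > 867) = e^(−0.00197243·867) = e^(−1.7101) ≈ 0.1808.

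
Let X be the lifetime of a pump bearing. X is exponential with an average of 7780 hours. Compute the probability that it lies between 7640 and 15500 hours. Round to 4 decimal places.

The rate is λ = 1/7780 = 0.000128535 per hour.
P(7640 < X < 15500) = e^(−λ·7640) − e^(−λ·15500) = 0.37456 − 0.13638 ≈ 0.2382.

0.2382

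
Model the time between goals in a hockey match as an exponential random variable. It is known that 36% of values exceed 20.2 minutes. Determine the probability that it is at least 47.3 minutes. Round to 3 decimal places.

e^(−λ·20.2) = 0.36 ⇒ λ = −ln(0.36)/20.2 = 0.0505768.
P(X > 47.3) = e^(−0.0505768·47.3) = e^(−2.3923) ≈ 0.091.

0.091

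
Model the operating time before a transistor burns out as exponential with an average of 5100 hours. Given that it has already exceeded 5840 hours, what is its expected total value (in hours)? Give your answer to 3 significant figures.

The rate is λ = 1/5100 = 0.000196078 per hour.
By memorylessness, E[X | X > 5840] = 5840 + 1/λ = 5840 + 5100 = 10940 hours.

10900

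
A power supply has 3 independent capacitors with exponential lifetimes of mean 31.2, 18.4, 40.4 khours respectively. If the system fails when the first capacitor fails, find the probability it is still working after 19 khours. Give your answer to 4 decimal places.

The first failure time is exponential with rate Σλ_i = 1/31.2 + 1/18.4 + 1/40.4 = 0.111152 per khour.
P(min > 19) = e^(−0.111152·19) = e^(−2.1119) ≈ 0.1210.

0.1210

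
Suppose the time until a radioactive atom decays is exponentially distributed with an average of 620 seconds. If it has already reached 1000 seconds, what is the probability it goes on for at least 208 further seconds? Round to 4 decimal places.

0.7150

The rate is λ = 1/620 = 0.0016129 per second.
The exponential is memoryless, so the remaining time is again Exp(λ): the condition X > 1000 is irrelevant.
P(X > 208) = e^(−0.33548) ≈ 0.7150.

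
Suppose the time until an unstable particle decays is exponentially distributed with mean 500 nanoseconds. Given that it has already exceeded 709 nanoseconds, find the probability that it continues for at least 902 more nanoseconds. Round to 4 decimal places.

The rate is λ = 1/500 = 0.002 per nanosecond.
By the memoryless property, P(X > 709+902 | X > 709) = P(X > 902).
P(X > 902) = e^(−1.804) ≈ 0.1646.

0.1646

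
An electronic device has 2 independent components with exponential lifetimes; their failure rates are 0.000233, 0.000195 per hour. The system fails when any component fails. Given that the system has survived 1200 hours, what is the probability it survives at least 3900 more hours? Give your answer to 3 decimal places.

Time to first failure ~ Exp(Σλ) with Σλ = 0.000428.
By memorylessness, P(T > 1200+3900 | T > 1200) = P(T > 3900) = e^(−0.000428·3900) ≈ 0.188.

0.188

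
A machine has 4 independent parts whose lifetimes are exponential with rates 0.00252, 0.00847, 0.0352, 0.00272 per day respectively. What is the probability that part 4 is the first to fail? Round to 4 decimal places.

0.0556

The time to first failure is exponential with rate Σλ = 0.00252 + 0.00847 + 0.0352 + 0.00272 = 0.04891.
P(part 4 first) = λ_4/Σλ = 0.00272/0.04891 ≈ 0.0556.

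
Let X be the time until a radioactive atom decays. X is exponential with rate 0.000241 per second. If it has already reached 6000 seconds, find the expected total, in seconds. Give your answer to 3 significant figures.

By memorylessness, E[X | X > 6000] = 6000 + 1/λ = 6000 + 4149.38 = 10149.4 seconds.

10100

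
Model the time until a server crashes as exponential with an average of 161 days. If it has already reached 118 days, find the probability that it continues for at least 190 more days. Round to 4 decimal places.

0.3072

The rate is λ = 1/161 = 0.00621118 per day.
By the memoryless property, P(X > 118+190 | X > 118) = P(X > 190).
P(X > 190) = e^(−1.1801) ≈ 0.3072.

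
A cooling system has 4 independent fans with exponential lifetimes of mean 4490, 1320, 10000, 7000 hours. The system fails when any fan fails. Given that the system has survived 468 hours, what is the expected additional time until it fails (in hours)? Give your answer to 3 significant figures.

First-failure rate Σλ = 1/4490 + 1/1320 + 1/10000 + 1/7000 = 0.00122315.
By memorylessness the expected residual is 1/Σλ = 817.561 hours, regardless of the 468 already elapsed.

818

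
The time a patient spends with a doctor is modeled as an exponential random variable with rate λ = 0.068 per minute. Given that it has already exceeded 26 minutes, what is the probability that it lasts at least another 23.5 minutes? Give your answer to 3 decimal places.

0.202

The exponential is memoryless, so the remaining time is again Exp(λ): the condition X > 26 is irrelevant.
P(X > 23.5) = e^(−1.598) ≈ 0.202.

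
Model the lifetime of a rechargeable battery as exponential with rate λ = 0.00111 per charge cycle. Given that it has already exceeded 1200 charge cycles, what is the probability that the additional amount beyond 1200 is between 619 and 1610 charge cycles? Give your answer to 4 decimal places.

Memoryless: the residual past 1200 is again Exp(λ).
P(619 < residual < 1610) = e^(−λ·619) − e^(−λ·1610) = 0.50304 − 0.16745 ≈ 0.3356.

0.3356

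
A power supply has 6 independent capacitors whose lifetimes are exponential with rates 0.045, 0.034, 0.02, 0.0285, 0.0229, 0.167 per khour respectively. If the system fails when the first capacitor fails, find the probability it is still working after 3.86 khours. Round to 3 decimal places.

The time to first failure is exponential with rate Σλ = 0.045 + 0.034 + 0.02 + 0.0285 + 0.0229 + 0.167 = 0.3174.
P(min > 3.86) = e^(−0.3174·3.86) = e^(−1.2252) ≈ 0.294.

0.294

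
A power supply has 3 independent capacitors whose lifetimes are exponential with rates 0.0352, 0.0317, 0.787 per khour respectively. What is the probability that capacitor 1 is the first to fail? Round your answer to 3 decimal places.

0.041

The time to first failure is exponential with rate Σλ = 0.0352 + 0.0317 + 0.787 = 0.8539.
P(capacitor 1 first) = λ_1/Σλ = 0.0352/0.8539 ≈ 0.041.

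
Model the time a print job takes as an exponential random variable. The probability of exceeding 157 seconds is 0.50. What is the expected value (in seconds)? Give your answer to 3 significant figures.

e^(−λ·157) = 0.50 ⇒ λ = −ln(0.50)/157 = 0.00441495.
Mean = 1/λ = 226.503 seconds.

227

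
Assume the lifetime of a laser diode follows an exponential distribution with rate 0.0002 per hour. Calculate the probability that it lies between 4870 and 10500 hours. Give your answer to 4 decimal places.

0.2551

P(4870 < X < 10500) = e^(−λ·4870) − e^(−λ·10500) = 0.37757 − 0.12246 ≈ 0.2551.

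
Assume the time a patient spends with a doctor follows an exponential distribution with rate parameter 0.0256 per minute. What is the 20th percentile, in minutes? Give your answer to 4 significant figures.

Set 1 − e^(−λt) = 0.2, so t = −ln(0.8)/λ = 0.22314/0.0256 ≈ 8.71654 minutes.

8.717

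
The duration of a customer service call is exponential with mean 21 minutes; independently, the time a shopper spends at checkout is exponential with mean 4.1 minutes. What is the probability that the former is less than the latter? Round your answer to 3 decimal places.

0.163

λ_1 = 1/21 = 0.047619, λ_2 = 1/4.1 = 0.243902.
For independent exponentials, P(the former < the latter) = λ_1/(λ_1+λ_2) = 0.047619/0.291521 ≈ 0.163.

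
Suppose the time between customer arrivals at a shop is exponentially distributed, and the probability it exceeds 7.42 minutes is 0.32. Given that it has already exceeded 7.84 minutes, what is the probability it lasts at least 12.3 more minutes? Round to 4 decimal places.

From e^(−λ·7.42) = 0.32, λ = −ln(0.32)/7.42 = 0.153563.
Memoryless: P(X > 7.84+12.3 | X > 7.84) = P(X > 12.3) = e^(−0.153563·12.3) ≈ 0.1513.

0.1513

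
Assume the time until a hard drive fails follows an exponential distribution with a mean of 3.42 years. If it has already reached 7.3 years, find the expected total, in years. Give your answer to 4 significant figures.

10.72

The rate is λ = 1/3.42 = 0.292398 per year.
By memorylessness, E[X | X > 7.3] = 7.3 + 1/λ = 7.3 + 3.42 = 10.72 years.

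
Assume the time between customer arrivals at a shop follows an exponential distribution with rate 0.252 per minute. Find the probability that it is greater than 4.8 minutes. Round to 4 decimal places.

P(X > 4.8) = e^(−λ·4.8) = e^(−1.2096) ≈ 0.2983.

0.2983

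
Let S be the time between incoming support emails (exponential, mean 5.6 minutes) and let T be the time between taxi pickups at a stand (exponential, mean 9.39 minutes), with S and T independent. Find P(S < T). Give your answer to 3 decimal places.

λ_1 = 1/5.6 = 0.178571, λ_2 = 1/9.39 = 0.106496.
For independent exponentials, P(S < T) = λ_1/(λ_1+λ_2) = 0.178571/0.285068 ≈ 0.626.

0.626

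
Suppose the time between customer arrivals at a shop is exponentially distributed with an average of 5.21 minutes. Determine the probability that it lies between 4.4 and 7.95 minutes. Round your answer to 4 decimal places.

0.2123

The rate is λ = 1/5.21 = 0.191939 per minute.
P(4.4 < X < 7.95) = e^(−λ·4.4) − e^(−λ·7.95) = 0.42976 − 0.21742 ≈ 0.2123.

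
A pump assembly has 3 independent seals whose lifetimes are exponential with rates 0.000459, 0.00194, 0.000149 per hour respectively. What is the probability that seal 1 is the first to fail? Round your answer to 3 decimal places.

0.180

The time to first failure is exponential with rate Σλ = 0.000459 + 0.00194 + 0.000149 = 0.002548.
P(seal 1 first) = λ_1/Σλ = 0.000459/0.002548 ≈ 0.180.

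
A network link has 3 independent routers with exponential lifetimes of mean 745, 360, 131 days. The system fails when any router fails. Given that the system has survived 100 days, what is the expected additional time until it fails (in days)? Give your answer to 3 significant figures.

85.1

First-failure rate Σλ = 1/745 + 1/360 + 1/131 = 0.0117536.
By memorylessness the expected residual is 1/Σλ = 85.08 days, regardless of the 100 already elapsed.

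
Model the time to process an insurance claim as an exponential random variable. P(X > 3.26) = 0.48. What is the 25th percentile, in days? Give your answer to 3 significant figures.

e^(−λ·3.26) = 0.48 ⇒ λ = −ln(0.48)/3.26 = 0.225144.
25th percentile: 1 − e^(−λt) = 0.25, t = −ln(0.75)/λ = 1.27777 days.

1.28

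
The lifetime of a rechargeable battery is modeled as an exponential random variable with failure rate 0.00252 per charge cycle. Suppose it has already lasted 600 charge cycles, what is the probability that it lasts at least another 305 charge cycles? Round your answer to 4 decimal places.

0.4637

The exponential is memoryless, so the remaining time is again Exp(λ): the condition X > 600 is irrelevant.
P(X > 305) = e^(−0.7686) ≈ 0.4637.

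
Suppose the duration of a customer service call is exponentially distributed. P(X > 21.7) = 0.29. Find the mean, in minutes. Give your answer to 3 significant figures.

17.5

e^(−λ·21.7) = 0.29 ⇒ λ = −ln(0.29)/21.7 = 0.0570449.
Mean = 1/λ = 17.5301 minutes.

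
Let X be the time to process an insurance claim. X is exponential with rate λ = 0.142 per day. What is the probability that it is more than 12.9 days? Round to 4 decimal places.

P(X > 12.9) = e^(−λ·12.9) = e^(−1.8318) ≈ 0.1601.

0.1601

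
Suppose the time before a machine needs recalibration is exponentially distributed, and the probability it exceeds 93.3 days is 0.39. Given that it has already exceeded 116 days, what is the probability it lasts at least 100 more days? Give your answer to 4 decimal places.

From e^(−λ·93.3) = 0.39, λ = −ln(0.39)/93.3 = 0.0100923.
Memoryless: P(X > 116+100 | X > 116) = P(X > 100) = e^(−0.0100923·100) ≈ 0.3645.

0.3645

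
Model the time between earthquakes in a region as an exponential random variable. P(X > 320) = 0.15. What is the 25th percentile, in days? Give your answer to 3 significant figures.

48.5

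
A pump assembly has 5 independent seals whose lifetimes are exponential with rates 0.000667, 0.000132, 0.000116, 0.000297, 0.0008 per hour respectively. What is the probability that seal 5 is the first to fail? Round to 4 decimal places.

0.3976

The time to first failure is exponential with rate Σλ = 0.000667 + 0.000132 + 0.000116 + 0.000297 + 0.0008 = 0.002012.
P(seal 5 first) = λ_5/Σλ = 0.0008/0.002012 ≈ 0.3976.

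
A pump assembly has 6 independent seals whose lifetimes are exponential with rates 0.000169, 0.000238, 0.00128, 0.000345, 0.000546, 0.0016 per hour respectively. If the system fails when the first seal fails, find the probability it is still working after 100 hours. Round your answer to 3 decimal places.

0.658

The time to first failure is exponential with rate Σλ = 0.000169 + 0.000238 + 0.00128 + 0.000345 + 0.000546 + 0.0016 = 0.004178.
P(min > 100) = e^(−0.004178·100) = e^(−0.4178) ≈ 0.658.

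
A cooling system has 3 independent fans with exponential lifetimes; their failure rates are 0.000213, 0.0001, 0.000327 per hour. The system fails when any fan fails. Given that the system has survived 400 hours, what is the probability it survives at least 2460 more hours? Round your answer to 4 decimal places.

0.2071

Time to first failure ~ Exp(Σλ) with Σλ = 0.00064.
By memorylessness, P(T > 400+2460 | T > 400) = P(T > 2460) = e^(−0.00064·2460) ≈ 0.2071.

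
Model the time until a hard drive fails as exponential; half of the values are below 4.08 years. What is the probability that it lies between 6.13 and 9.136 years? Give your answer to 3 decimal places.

0.141

For an exponential, median = ln(2)/λ, so λ = ln 2 / 4.08 = 0.169889 per year.
P(6.13 < X < 9.136) = e^(−λ·6.13) − e^(−λ·9.136) = 0.35295 − 0.21180 ≈ 0.141.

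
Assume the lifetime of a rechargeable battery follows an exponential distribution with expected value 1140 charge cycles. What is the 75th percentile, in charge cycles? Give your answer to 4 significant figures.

The rate is λ = 1/1140 = 0.000877193 per charge cycle.
Set 1 − e^(−λt) = 0.75, so t = −ln(0.25)/λ = 1.3863/0.000877193 ≈ 1580.38 charge cycles.

1580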